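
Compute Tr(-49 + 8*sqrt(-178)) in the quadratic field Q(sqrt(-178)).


Tr(a + b*sqrt(d)) = (a + b*sqrt(d)) + (a - b*sqrt(d)) = 2a
= 2 * (-49)
= -98

-98


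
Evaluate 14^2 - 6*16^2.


x^2 - d*y^2
= 14^2 - 6*16^2
= 196 - 1536
= -1340

-1340


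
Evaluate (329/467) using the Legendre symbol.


p = 467 is prime, so compute (329/467) with the reciprocity algorithm (Jacobi-symbol steps: pull out 2s via (2/n), flip via reciprocity, reduce):
  reciprocity: (329/467) -> +(467/329)
  reduce: (138/329)
  pull out 2: (2/329) = +1  (since 329 mod 8 = 1)
  reciprocity: (69/329) -> +(329/69)
  reduce: (53/69)
  reciprocity: (53/69) -> +(69/53)
  reduce: (16/53)
  pull out 2: (2/53) = -1  (since 53 mod 8 = 5)
  pull out 2: (2/53) = -1  (since 53 mod 8 = 5)
  pull out 2: (2/53) = -1  (since 53 mod 8 = 5)
  pull out 2: (2/53) = -1  (since 53 mod 8 = 5)
  (1/53) = 1
Product of signs = 1
(329/467) = 1

1


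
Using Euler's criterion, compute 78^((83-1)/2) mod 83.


p = 83 is prime and the exponent is (p-1)/2 = 41, so by Euler's criterion 78^41 = (78/83) = +1 or -1 mod 83.
Compute by square-and-multiply:
  41 = 32 + 8 + 1 (binary 101001)
  Repeated squaring mod 83: 78^1 = 78, 78^2 = 25, 78^4 = 44, 78^8 = 27, 78^16 = 65, 78^32 = 75
  78^41 = 78^32 * 78^8 * 78^1 = 75 * 27 * 78 mod 83
    75 * 27 = 2025 = 33 mod 83
    33 * 78 = 2574 = 1 mod 83
  78^41 = 1 mod 83
Result 1: 78 is a quadratic residue mod 83.
78^41 mod 83 = 1

1


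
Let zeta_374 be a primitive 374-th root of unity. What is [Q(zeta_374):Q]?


The degree equals Euler's totient phi(374).
374 = 2 * 11 * 17
phi(374) = 160

160


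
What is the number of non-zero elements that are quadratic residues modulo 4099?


For prime p, the number of non-zero quadratic residues is (p-1)/2.
= (4099-1)/2
= 2049

2049


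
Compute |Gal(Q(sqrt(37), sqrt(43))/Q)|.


The 2 square roots of distinct primes are multiplicatively independent over Q,
so [K:Q] = 2^2 and Gal(K/Q) is isomorphic to (Z/2Z)^2.
|Gal| = 2^2 = 4

4


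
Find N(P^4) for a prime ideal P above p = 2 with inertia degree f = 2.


N(P^a) = p^(a*f)
= 2^(4*2)
= 2^8
= 256

256


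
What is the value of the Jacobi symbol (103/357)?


Compute (103/357) via quadratic reciprocity:
  reciprocity: (103/357) -> +(357/103)
  reduce: (48/103)
  pull out 2: (2/103) = +1  (since 103 mod 8 = 7)
  pull out 2: (2/103) = +1  (since 103 mod 8 = 7)
  pull out 2: (2/103) = +1  (since 103 mod 8 = 7)
  pull out 2: (2/103) = +1  (since 103 mod 8 = 7)
  reciprocity: (3/103) -> -(103/3)
  reduce: (1/3)
  (1/3) = 1
Product of signs = -1

-1


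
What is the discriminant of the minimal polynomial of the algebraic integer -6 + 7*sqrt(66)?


The element -6 + 7*sqrt(66) has minimal polynomial:
x^2 + 12*x - 3198
Discriminant = (12)^2 - 4*(-3198)
= 144 + 12792
= 12936

12936


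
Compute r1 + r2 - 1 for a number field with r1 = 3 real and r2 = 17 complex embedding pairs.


By Dirichlet's unit theorem:
rank = r1 + r2 - 1
= 3 + 17 - 1
= 19

19


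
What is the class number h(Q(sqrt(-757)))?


K = Q(sqrt(-757)). d mod 4 = 3, so D = disc(K) = 4d = -3028
h(K) equals the number of primitive reduced positive-definite forms (a, b, c) = a*x^2 + b*x*y + c*y^2 with b^2 - 4ac = D,
where reduced means |b| <= a <= c, with b >= 0 whenever |b| = a or a = c, and primitive means gcd(a, b, c) = 1.
Reduced forces 3a^2 <= |D| = 3028, so 1 <= a <= 31; b must have the parity of D, and c = (b^2 - D)/(4a) must be an integer >= a.
Enumerate a = 1..31, b in [-a, a]:
  a=1: (1, 0, 757)  [1]
  a=2: (2, 2, 379)  [1]
  a=3..12: none
  a=13: (13, -12, 61), (13, 12, 61)  [2]
  a=14..16: none
  a=17: (17, -10, 46), (17, 10, 46)  [2]
  a=18..22: none
  a=23: (23, -10, 34), (23, 10, 34)  [2]
  a=24..25: none
  a=26: (26, -14, 31), (26, 14, 31)  [2]
  a=27..31: none
Total reduced forms: 1 + 1 + 2 + 2 + 2 + 2 = 10
h = 10

10


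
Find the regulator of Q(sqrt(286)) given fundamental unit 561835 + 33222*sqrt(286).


epsilon = 561835 + 33222*sqrt(286)
= 1.1237e+06
R = ln(1.1237e+06)
= 13.9321

13.9321


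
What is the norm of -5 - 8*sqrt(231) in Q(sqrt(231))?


N(a + b*sqrt(d)) = a^2 - d*b^2
= (-5)^2 - (231)*(-8)^2
= 25 - 14784
= -14759

-14759


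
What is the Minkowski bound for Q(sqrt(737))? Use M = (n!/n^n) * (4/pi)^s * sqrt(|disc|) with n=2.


d = 737, d mod 4 = 1, so disc(K) = d = 737; |disc(K)| = 737
Real quadratic field, so n = 2, s = r2 = 0, r1 = 2
M = (n!/n^n) * (4/pi)^s * sqrt(|disc(K)|) = (2!/2^2) * (4/pi)^0 * sqrt(737)
= 0.5 * 1.000000 * 27.147744
= 13.5739

13.5739


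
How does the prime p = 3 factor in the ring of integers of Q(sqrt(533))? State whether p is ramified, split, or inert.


K = Q(sqrt(533)). Since d mod 4 = 1, disc(K) = 533.
Check p | disc: 533 mod 3 = 2.
p does not divide disc. Compute Legendre symbol (d/p):
2^((3-1)/2) mod 3 = -1
(d/p) = -1, so p is inert: (p) stays prime with e=1, f=2, g=1.
Therefore p is inert.

inert


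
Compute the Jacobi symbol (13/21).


Compute (13/21) via quadratic reciprocity:
  reciprocity: (13/21) -> +(21/13)
  reduce: (8/13)
  pull out 2: (2/13) = -1  (since 13 mod 8 = 5)
  pull out 2: (2/13) = -1  (since 13 mod 8 = 5)
  pull out 2: (2/13) = -1  (since 13 mod 8 = 5)
  (1/13) = 1
Product of signs = -1

-1


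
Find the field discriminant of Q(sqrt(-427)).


For K = Q(sqrt(d)) with d squarefree: disc(K) = d if d = 1 mod 4, and disc(K) = 4d if d = 2 or 3 mod 4.
Here d = -427, and d mod 4 = 1.
d = 1 mod 4 (O_K = Z[(1+sqrt(d))/2]), so disc(K) = d = -427

-427


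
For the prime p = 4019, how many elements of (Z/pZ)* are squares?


For prime p, the number of non-zero quadratic residues is (p-1)/2.
= (4019-1)/2
= 2009

2009


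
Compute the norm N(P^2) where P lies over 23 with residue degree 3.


N(P^a) = p^(a*f)
= 23^(2*3)
= 23^6
= 148035889

148035889


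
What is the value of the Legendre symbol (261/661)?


p = 661 is prime, so compute (261/661) with the reciprocity algorithm (Jacobi-symbol steps: pull out 2s via (2/n), flip via reciprocity, reduce):
  reciprocity: (261/661) -> +(661/261)
  reduce: (139/261)
  reciprocity: (139/261) -> +(261/139)
  reduce: (122/139)
  pull out 2: (2/139) = -1  (since 139 mod 8 = 3)
  reciprocity: (61/139) -> +(139/61)
  reduce: (17/61)
  reciprocity: (17/61) -> +(61/17)
  reduce: (10/17)
  pull out 2: (2/17) = +1  (since 17 mod 8 = 1)
  reciprocity: (5/17) -> +(17/5)
  reduce: (2/5)
  pull out 2: (2/5) = -1  (since 5 mod 8 = 5)
  (1/5) = 1
Product of signs = 1
(261/661) = 1

1


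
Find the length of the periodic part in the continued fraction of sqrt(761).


Run the CF algorithm for sqrt(761).
a_0 = floor(sqrt(761)) = 27; set m_0=0, q_0=1.
Recurrence: m' = q*a - m,  q' = (d - m'^2)/q,  a' = floor((a_0 + m')/q').
  step 1: m=27, q=32, a=1
  step 2: m=5, q=23, a=1
  step 3: m=18, q=19, a=2
  step 4: m=20, q=19, a=2
  step 5: m=18, q=23, a=1
  step 6: m=5, q=32, a=1
  step 7: m=27, q=1, a=54
a_7 = 2*a_0 = 54, so the period closes here.
sqrt(761) = [27; 1, 1, 2, 2, 1, 1, 54]
Period length = 7

7


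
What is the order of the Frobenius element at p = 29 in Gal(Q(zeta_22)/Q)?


The Frobenius at p in Gal(Q(zeta_n)/Q) = (Z/nZ)* is the class of p, so its order is ord_22(29), the smallest k >= 1 with 29^k = 1 mod 22.
n = 22 = 2 * 11, phi(22) = 10; the order divides phi(n).
Divisors of 10: 1, 2, 5, 10
Repeated squaring mod 22: 29^1 = 7, 29^2 = 5, 29^4 = 3, 29^8 = 9
Test divisors in increasing order:
  k=1: 29^1 = 7 mod 22
  k=2: 29^2 = 5 mod 22
  k=5: 29^5 = 3 * 7 = 21 mod 22
  k=10: 29^10 = 9 * 5 = 1 mod 22  <- first divisor giving 1
Order = 10

10


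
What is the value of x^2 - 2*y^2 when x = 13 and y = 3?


x^2 - d*y^2
= 13^2 - 2*3^2
= 169 - 18
= 151

151


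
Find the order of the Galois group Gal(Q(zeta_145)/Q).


|Gal(Q(zeta_145)/Q)| = phi(145)
= 112

112


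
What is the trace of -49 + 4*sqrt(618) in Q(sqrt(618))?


Tr(a + b*sqrt(d)) = (a + b*sqrt(d)) + (a - b*sqrt(d)) = 2a
= 2 * (-49)
= -98

-98


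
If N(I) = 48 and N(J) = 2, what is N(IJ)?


N(IJ) = N(I) * N(J)
= 48 * 2
= 96

96


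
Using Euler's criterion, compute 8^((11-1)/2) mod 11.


p = 11 is prime and the exponent is (p-1)/2 = 5, so by Euler's criterion 8^5 = (8/11) = +1 or -1 mod 11.
Compute by square-and-multiply:
  5 = 4 + 1 (binary 101)
  Repeated squaring mod 11: 8^1 = 8, 8^2 = 9, 8^4 = 4
  8^5 = 8^4 * 8^1 = 4 * 8 mod 11
    4 * 8 = 32 = 10 mod 11
  8^5 = 10 mod 11
Result 10 = p - 1 = -1 mod 11: 8 is a quadratic non-residue mod 11. As a residue in [0, p-1] the value is 10.
8^5 mod 11 = 10

10


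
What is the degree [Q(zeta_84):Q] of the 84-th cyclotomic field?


The degree equals Euler's totient phi(84).
84 = 2^2 * 3 * 7
phi(84) = 24

24


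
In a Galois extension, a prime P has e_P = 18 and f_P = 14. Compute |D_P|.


|D_P| = e * f
= 18 * 14
= 252

252


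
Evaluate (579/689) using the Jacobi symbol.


Compute (579/689) via quadratic reciprocity:
  reciprocity: (579/689) -> +(689/579)
  reduce: (110/579)
  pull out 2: (2/579) = -1  (since 579 mod 8 = 3)
  reciprocity: (55/579) -> -(579/55)
  reduce: (29/55)
  reciprocity: (29/55) -> +(55/29)
  reduce: (26/29)
  pull out 2: (2/29) = -1  (since 29 mod 8 = 5)
  reciprocity: (13/29) -> +(29/13)
  reduce: (3/13)
  reciprocity: (3/13) -> +(13/3)
  reduce: (1/3)
  (1/3) = 1
Product of signs = -1

-1


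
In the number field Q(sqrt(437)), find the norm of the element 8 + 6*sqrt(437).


N(a + b*sqrt(d)) = a^2 - d*b^2
= (8)^2 - (437)*(6)^2
= 64 - 15732
= -15668

-15668


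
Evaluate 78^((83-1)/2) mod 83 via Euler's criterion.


p = 83 is prime and the exponent is (p-1)/2 = 41, so by Euler's criterion 78^41 = (78/83) = +1 or -1 mod 83.
Compute by square-and-multiply:
  41 = 32 + 8 + 1 (binary 101001)
  Repeated squaring mod 83: 78^1 = 78, 78^2 = 25, 78^4 = 44, 78^8 = 27, 78^16 = 65, 78^32 = 75
  78^41 = 78^32 * 78^8 * 78^1 = 75 * 27 * 78 mod 83
    75 * 27 = 2025 = 33 mod 83
    33 * 78 = 2574 = 1 mod 83
  78^41 = 1 mod 83
Result 1: 78 is a quadratic residue mod 83.
78^41 mod 83 = 1

1


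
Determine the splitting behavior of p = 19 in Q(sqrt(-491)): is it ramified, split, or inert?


K = Q(sqrt(-491)). Since d mod 4 = 1, disc(K) = -491.
Check p | disc: -491 mod 19 = 3.
p does not divide disc. Compute Legendre symbol (d/p):
3^((19-1)/2) mod 19 = -1
(d/p) = -1, so p is inert: (p) stays prime with e=1, f=2, g=1.
Therefore p is inert.

inert


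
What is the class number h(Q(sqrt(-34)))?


K = Q(sqrt(-34)). d mod 4 = 2, so D = disc(K) = 4d = -136
h(K) equals the number of primitive reduced positive-definite forms (a, b, c) = a*x^2 + b*x*y + c*y^2 with b^2 - 4ac = D,
where reduced means |b| <= a <= c, with b >= 0 whenever |b| = a or a = c, and primitive means gcd(a, b, c) = 1.
Reduced forces 3a^2 <= |D| = 136, so 1 <= a <= 6; b must have the parity of D, and c = (b^2 - D)/(4a) must be an integer >= a.
Enumerate a = 1..6, b in [-a, a]:
  a=1: (1, 0, 34)  [1]
  a=2: (2, 0, 17)  [1]
  a=3..4: none
  a=5: (5, -2, 7), (5, 2, 7)  [2]
  a=6: none
Total reduced forms: 1 + 1 + 2 = 4
h = 4

4


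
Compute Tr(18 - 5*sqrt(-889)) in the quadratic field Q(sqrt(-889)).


Tr(a + b*sqrt(d)) = (a + b*sqrt(d)) + (a - b*sqrt(d)) = 2a
= 2 * (18)
= 36

36


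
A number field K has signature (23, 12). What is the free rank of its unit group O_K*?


By Dirichlet's unit theorem:
rank = r1 + r2 - 1
= 23 + 12 - 1
= 34

34


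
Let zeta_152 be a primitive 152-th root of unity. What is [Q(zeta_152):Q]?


The degree equals Euler's totient phi(152).
152 = 2^3 * 19
phi(152) = 72

72


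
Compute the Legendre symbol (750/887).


p = 887 is prime, so compute (750/887) with the reciprocity algorithm (Jacobi-symbol steps: pull out 2s via (2/n), flip via reciprocity, reduce):
  pull out 2: (2/887) = +1  (since 887 mod 8 = 7)
  reciprocity: (375/887) -> -(887/375)
  reduce: (137/375)
  reciprocity: (137/375) -> +(375/137)
  reduce: (101/137)
  reciprocity: (101/137) -> +(137/101)
  reduce: (36/101)
  pull out 2: (2/101) = -1  (since 101 mod 8 = 5)
  pull out 2: (2/101) = -1  (since 101 mod 8 = 5)
  reciprocity: (9/101) -> +(101/9)
  reduce: (2/9)
  pull out 2: (2/9) = +1  (since 9 mod 8 = 1)
  (1/9) = 1
Product of signs = -1
(750/887) = -1

-1


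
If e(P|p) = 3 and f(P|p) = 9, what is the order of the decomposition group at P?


|D_P| = e * f
= 3 * 9
= 27

27


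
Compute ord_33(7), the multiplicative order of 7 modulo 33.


We want ord_33(7), the smallest k >= 1 with 7^k = 1 mod 33.
n = 33 = 3 * 11, phi(33) = 20; the order divides phi(n).
Divisors of 20: 1, 2, 4, 5, 10, 20
Repeated squaring mod 33: 7^1 = 7, 7^2 = 16, 7^4 = 25, 7^8 = 31, 7^16 = 4
Test divisors in increasing order:
  k=1: 7^1 = 7 mod 33
  k=2: 7^2 = 16 mod 33
  k=4: 7^4 = 25 mod 33
  k=5: 7^5 = 25 * 7 = 10 mod 33
  k=10: 7^10 = 31 * 16 = 1 mod 33  <- first divisor giving 1
Order = 10

10


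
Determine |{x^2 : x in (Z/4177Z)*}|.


For prime p, the number of non-zero quadratic residues is (p-1)/2.
= (4177-1)/2
= 2088

2088


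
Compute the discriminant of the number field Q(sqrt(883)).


For K = Q(sqrt(d)) with d squarefree: disc(K) = d if d = 1 mod 4, and disc(K) = 4d if d = 2 or 3 mod 4.
Here d = 883, and d mod 4 = 3.
d = 3 mod 4, not 1 (O_K = Z[sqrt(d)]), so disc(K) = 4d = 4 * (883) = 3532

3532


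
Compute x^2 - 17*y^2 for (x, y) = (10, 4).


x^2 - d*y^2
= 10^2 - 17*4^2
= 100 - 272
= -172

-172


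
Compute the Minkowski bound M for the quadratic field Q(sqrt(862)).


d = 862, d mod 4 = 2, so disc(K) = 4d = 3448; |disc(K)| = 3448
Real quadratic field, so n = 2, s = r2 = 0, r1 = 2
M = (n!/n^n) * (4/pi)^s * sqrt(|disc(K)|) = (2!/2^2) * (4/pi)^0 * sqrt(3448)
= 0.5 * 1.000000 * 58.719673
= 29.3598

29.3598


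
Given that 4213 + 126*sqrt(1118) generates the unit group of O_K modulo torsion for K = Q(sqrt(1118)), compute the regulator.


epsilon = 4213 + 126*sqrt(1118)
= 8425.9999
R = ln(8425.9999)
= 9.0391

9.0391


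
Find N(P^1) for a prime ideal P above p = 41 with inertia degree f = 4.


N(P^a) = p^(a*f)
= 41^(1*4)
= 41^4
= 2825761

2825761


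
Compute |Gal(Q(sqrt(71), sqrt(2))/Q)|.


The 2 square roots of distinct primes are multiplicatively independent over Q,
so [K:Q] = 2^2 and Gal(K/Q) is isomorphic to (Z/2Z)^2.
|Gal| = 2^2 = 4

4


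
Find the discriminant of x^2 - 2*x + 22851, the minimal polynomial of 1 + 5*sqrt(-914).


The element 1 + 5*sqrt(-914) has minimal polynomial:
x^2 - 2*x + 22851
Discriminant = (-2)^2 - 4*(22851)
= 4 - 91404
= -91400

-91400


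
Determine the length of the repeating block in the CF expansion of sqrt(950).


Run the CF algorithm for sqrt(950).
a_0 = floor(sqrt(950)) = 30; set m_0=0, q_0=1.
Recurrence: m' = q*a - m,  q' = (d - m'^2)/q,  a' = floor((a_0 + m')/q').
  step 1: m=30, q=50, a=1
  step 2: m=20, q=11, a=4
  step 3: m=24, q=34, a=1
  step 4: m=10, q=25, a=1
  step 5: m=15, q=29, a=1
  step 6: m=14, q=26, a=1
  step 7: m=12, q=31, a=1
  step 8: m=19, q=19, a=2
  step 9: m=19, q=31, a=1
  step 10: m=12, q=26, a=1
  step 11: m=14, q=29, a=1
  step 12: m=15, q=25, a=1
  step 13: m=10, q=34, a=1
  step 14: m=24, q=11, a=4
  step 15: m=20, q=50, a=1
  step 16: m=30, q=1, a=60
a_16 = 2*a_0 = 60, so the period closes here.
sqrt(950) = [30; 1, 4, 1, 1, 1, 1, 1, 2, 1, 1, 1, 1, 1, 4, 1, 60]
Period length = 16

16


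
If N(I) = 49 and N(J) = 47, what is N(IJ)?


N(IJ) = N(I) * N(J)
= 49 * 47
= 2303

2303


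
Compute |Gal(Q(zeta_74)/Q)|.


|Gal(Q(zeta_74)/Q)| = phi(74)
= 36

36


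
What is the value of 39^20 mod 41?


p = 41 is prime and the exponent is (p-1)/2 = 20, so by Euler's criterion 39^20 = (39/41) = +1 or -1 mod 41.
Compute by square-and-multiply:
  20 = 16 + 4 (binary 10100)
  Repeated squaring mod 41: 39^1 = 39, 39^2 = 4, 39^4 = 16, 39^8 = 10, 39^16 = 18
  39^20 = 39^16 * 39^4 = 18 * 16 mod 41
    18 * 16 = 288 = 1 mod 41
  39^20 = 1 mod 41
Result 1: 39 is a quadratic residue mod 41.
39^20 mod 41 = 1

1


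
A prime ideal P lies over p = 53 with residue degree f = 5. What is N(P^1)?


N(P^a) = p^(a*f)
= 53^(1*5)
= 53^5
= 418195493

418195493


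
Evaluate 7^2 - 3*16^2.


x^2 - d*y^2
= 7^2 - 3*16^2
= 49 - 768
= -719

-719


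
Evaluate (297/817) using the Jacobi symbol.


Compute (297/817) via quadratic reciprocity:
  reciprocity: (297/817) -> +(817/297)
  reduce: (223/297)
  reciprocity: (223/297) -> +(297/223)
  reduce: (74/223)
  pull out 2: (2/223) = +1  (since 223 mod 8 = 7)
  reciprocity: (37/223) -> +(223/37)
  reduce: (1/37)
  (1/37) = 1
Product of signs = 1

1


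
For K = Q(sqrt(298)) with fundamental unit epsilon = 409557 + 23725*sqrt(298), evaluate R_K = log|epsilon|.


epsilon = 409557 + 23725*sqrt(298)
= 819114.0000
R = ln(819114.0000)
= 13.6160

13.6160


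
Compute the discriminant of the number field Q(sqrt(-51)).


For K = Q(sqrt(d)) with d squarefree: disc(K) = d if d = 1 mod 4, and disc(K) = 4d if d = 2 or 3 mod 4.
Here d = -51, and d mod 4 = 1.
d = 1 mod 4 (O_K = Z[(1+sqrt(d))/2]), so disc(K) = d = -51

-51


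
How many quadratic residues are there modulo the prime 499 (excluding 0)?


For prime p, the number of non-zero quadratic residues is (p-1)/2.
= (499-1)/2
= 249

249


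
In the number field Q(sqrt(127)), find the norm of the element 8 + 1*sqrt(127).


N(a + b*sqrt(d)) = a^2 - d*b^2
= (8)^2 - (127)*(1)^2
= 64 - 127
= -63

-63


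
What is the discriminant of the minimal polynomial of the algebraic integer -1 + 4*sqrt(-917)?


The element -1 + 4*sqrt(-917) has minimal polynomial:
x^2 + 2*x + 14673
Discriminant = (2)^2 - 4*(14673)
= 4 - 58692
= -58688

-58688


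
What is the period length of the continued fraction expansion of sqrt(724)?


Run the CF algorithm for sqrt(724).
a_0 = floor(sqrt(724)) = 26; set m_0=0, q_0=1.
Recurrence: m' = q*a - m,  q' = (d - m'^2)/q,  a' = floor((a_0 + m')/q').
  step 1: m=26, q=48, a=1
  step 2: m=22, q=5, a=9
  step 3: m=23, q=39, a=1
  step 4: m=16, q=12, a=3
  step 5: m=20, q=27, a=1
  step 6: m=7, q=25, a=1
  step 7: m=18, q=16, a=2
  step 8: m=14, q=33, a=1
  step 9: m=19, q=11, a=4
  step 10: m=25, q=9, a=5
  step 11: m=20, q=36, a=1
  step 12: m=16, q=13, a=3
  step 13: m=23, q=15, a=3
  step 14: m=22, q=16, a=3
  step 15: m=26, q=3, a=17
  step 16: m=25, q=33, a=1
  step 17: m=8, q=20, a=1
  step 18: m=12, q=29, a=1
  step 19: m=17, q=15, a=2
  step 20: m=13, q=37, a=1
  step 21: m=24, q=4, a=12
  step 22: m=24, q=37, a=1
  step 23: m=13, q=15, a=2
  step 24: m=17, q=29, a=1
  step 25: m=12, q=20, a=1
  step 26: m=8, q=33, a=1
  step 27: m=25, q=3, a=17
  step 28: m=26, q=16, a=3
  step 29: m=22, q=15, a=3
  step 30: m=23, q=13, a=3
  step 31: m=16, q=36, a=1
  step 32: m=20, q=9, a=5
  step 33: m=25, q=11, a=4
  step 34: m=19, q=33, a=1
  step 35: m=14, q=16, a=2
  step 36: m=18, q=25, a=1
  step 37: m=7, q=27, a=1
  step 38: m=20, q=12, a=3
  step 39: m=16, q=39, a=1
  step 40: m=23, q=5, a=9
  step 41: m=22, q=48, a=1
  step 42: m=26, q=1, a=52
a_42 = 2*a_0 = 52, so the period closes here.
sqrt(724) = [26; 1, 9, 1, 3, 1, 1, 2, 1, 4, 5, 1, 3, 3, 3, 17, 1, 1, 1, 2, 1, 12, 1, 2, 1, 1, 1, 17, 3, 3, 3, 1, 5, 4, 1, 2, 1, 1, 3, 1, 9, 1, 52]
Period length = 42

42


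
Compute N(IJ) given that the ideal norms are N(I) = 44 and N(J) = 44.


N(IJ) = N(I) * N(J)
= 44 * 44
= 1936

1936


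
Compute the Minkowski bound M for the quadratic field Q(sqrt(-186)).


d = -186, d mod 4 = 2, so disc(K) = 4d = -744; |disc(K)| = 744
Imaginary quadratic field, so n = 2, s = r2 = 1, r1 = 0
M = (n!/n^n) * (4/pi)^s * sqrt(|disc(K)|) = (2!/2^2) * (4/pi)^1 * sqrt(744)
= 0.5 * 1.273240 * 27.276363
= 17.3647

17.3647


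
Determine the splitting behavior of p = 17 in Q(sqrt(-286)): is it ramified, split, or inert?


K = Q(sqrt(-286)). Since d mod 4 = 2, disc(K) = -1144.
Check p | disc: -1144 mod 17 = 12.
p does not divide disc. Compute Legendre symbol (d/p):
3^((17-1)/2) mod 17 = -1
(d/p) = -1, so p is inert: (p) stays prime with e=1, f=2, g=1.
Therefore p is inert.

inert


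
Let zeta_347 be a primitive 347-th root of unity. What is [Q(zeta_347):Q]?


The degree equals Euler's totient phi(347).
347 = 347
phi(347) = 346

346


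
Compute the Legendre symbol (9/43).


p = 43 is prime, so compute (9/43) with the reciprocity algorithm (Jacobi-symbol steps: pull out 2s via (2/n), flip via reciprocity, reduce):
  reciprocity: (9/43) -> +(43/9)
  reduce: (7/9)
  reciprocity: (7/9) -> +(9/7)
  reduce: (2/7)
  pull out 2: (2/7) = +1  (since 7 mod 8 = 7)
  (1/7) = 1
Product of signs = 1
(9/43) = 1

1


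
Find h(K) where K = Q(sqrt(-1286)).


K = Q(sqrt(-1286)). d mod 4 = 2, so D = disc(K) = 4d = -5144
h(K) equals the number of primitive reduced positive-definite forms (a, b, c) = a*x^2 + b*x*y + c*y^2 with b^2 - 4ac = D,
where reduced means |b| <= a <= c, with b >= 0 whenever |b| = a or a = c, and primitive means gcd(a, b, c) = 1.
Reduced forces 3a^2 <= |D| = 5144, so 1 <= a <= 41; b must have the parity of D, and c = (b^2 - D)/(4a) must be an integer >= a.
Enumerate a = 1..41, b in [-a, a]:
  a=1: (1, 0, 1286)  [1]
  a=2: (2, 0, 643)  [1]
  a=3: (3, -2, 429), (3, 2, 429)  [2]
  a=4: none
  a=5: (5, -4, 258), (5, 4, 258)  [2]
  a=6: (6, -4, 215), (6, 4, 215)  [2]
  a=7: (7, -6, 185), (7, 6, 185)  [2]
  a=8: none
  a=9: (9, -2, 143), (9, 2, 143)  [2]
  a=10: (10, -4, 129), (10, 4, 129)  [2]
  a=11: (11, -2, 117), (11, 2, 117)  [2]
  a=12: none
  a=13: (13, -2, 99), (13, 2, 99)  [2]
  a=14: (14, -8, 93), (14, 8, 93)  [2]
  a=15: (15, -14, 89), (15, -4, 86), (15, 4, 86), (15, 14, 89)  [4]
  a=16..17: none
  a=18: (18, -16, 75), (18, 16, 75)  [2]
  a=19: (19, -10, 69), (19, 10, 69)  [2]
  a=20: none
  a=21: (21, -20, 66), (21, -8, 62), (21, 8, 62), (21, 20, 66)  [4]
  a=22: (22, -20, 63), (22, 20, 63)  [2]
  a=23: (23, -10, 57), (23, 10, 57)  [2]
  a=24: none
  a=25: (25, -16, 54), (25, 16, 54)  [2]
  a=26: (26, -24, 55), (26, 24, 55)  [2]
  a=27: (27, -16, 50), (27, 16, 50)  [2]
  a=28..29: none
  a=30: (30, -16, 45), (30, -4, 43), (30, 4, 43), (30, 16, 45)  [4]
  a=31: (31, -8, 42), (31, 8, 42)  [2]
  a=32: none
  a=33: (33, -20, 42), (33, -2, 39), (33, 2, 39), (33, 20, 42)  [4]
  a=34: none
  a=35: (35, -34, 45), (35, -6, 37), (35, 6, 37), (35, 34, 45)  [4]
  a=36..37: none
  a=38: (38, -28, 39), (38, 28, 39)  [2]
  a=39..41: none
Total reduced forms: 1 + 1 + 2 + 2 + 2 + 2 + 2 + 2 + 2 + 2 + 2 + 4 + 2 + 2 + 4 + 2 + 2 + 2 + 2 + 2 + 4 + 2 + 4 + 4 + 2 = 58
h = 58

58


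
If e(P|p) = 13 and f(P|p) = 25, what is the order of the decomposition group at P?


|D_P| = e * f
= 13 * 25
= 325

325


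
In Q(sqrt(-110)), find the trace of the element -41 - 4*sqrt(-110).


Tr(a + b*sqrt(d)) = (a + b*sqrt(d)) + (a - b*sqrt(d)) = 2a
= 2 * (-41)
= -82

-82


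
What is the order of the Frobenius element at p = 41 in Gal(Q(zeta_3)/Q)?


The Frobenius at p in Gal(Q(zeta_n)/Q) = (Z/nZ)* is the class of p, so its order is ord_3(41), the smallest k >= 1 with 41^k = 1 mod 3.
n = 3 = 3, phi(3) = 2; the order divides phi(n).
Divisors of 2: 1, 2
Repeated squaring mod 3: 41^1 = 2, 41^2 = 1
Test divisors in increasing order:
  k=1: 41^1 = 2 mod 3
  k=2: 41^2 = 1 mod 3  <- first divisor giving 1
Order = 2

2


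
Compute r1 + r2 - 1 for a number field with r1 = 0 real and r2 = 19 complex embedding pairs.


By Dirichlet's unit theorem:
rank = r1 + r2 - 1
= 0 + 19 - 1
= 18

18


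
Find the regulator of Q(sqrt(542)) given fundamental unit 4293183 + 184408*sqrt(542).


epsilon = 4293183 + 184408*sqrt(542)
= 8.5864e+06
R = ln(8.5864e+06)
= 15.9657

15.9657


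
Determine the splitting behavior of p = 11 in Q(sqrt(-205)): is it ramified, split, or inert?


K = Q(sqrt(-205)). Since d mod 4 = 3, disc(K) = -820.
Check p | disc: -820 mod 11 = 5.
p does not divide disc. Compute Legendre symbol (d/p):
4^((11-1)/2) mod 11 = 1
(d/p) = 1, so p splits: (p) = P*P' with e=1, f=1, g=2.
Therefore p is split.

split


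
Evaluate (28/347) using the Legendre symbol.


p = 347 is prime, so compute (28/347) with the reciprocity algorithm (Jacobi-symbol steps: pull out 2s via (2/n), flip via reciprocity, reduce):
  pull out 2: (2/347) = -1  (since 347 mod 8 = 3)
  pull out 2: (2/347) = -1  (since 347 mod 8 = 3)
  reciprocity: (7/347) -> -(347/7)
  reduce: (4/7)
  pull out 2: (2/7) = +1  (since 7 mod 8 = 7)
  pull out 2: (2/7) = +1  (since 7 mod 8 = 7)
  (1/7) = 1
Product of signs = -1
(28/347) = -1

-1


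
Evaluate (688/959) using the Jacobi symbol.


Compute (688/959) via quadratic reciprocity:
  pull out 2: (2/959) = +1  (since 959 mod 8 = 7)
  pull out 2: (2/959) = +1  (since 959 mod 8 = 7)
  pull out 2: (2/959) = +1  (since 959 mod 8 = 7)
  pull out 2: (2/959) = +1  (since 959 mod 8 = 7)
  reciprocity: (43/959) -> -(959/43)
  reduce: (13/43)
  reciprocity: (13/43) -> +(43/13)
  reduce: (4/13)
  pull out 2: (2/13) = -1  (since 13 mod 8 = 5)
  pull out 2: (2/13) = -1  (since 13 mod 8 = 5)
  (1/13) = 1
Product of signs = -1

-1


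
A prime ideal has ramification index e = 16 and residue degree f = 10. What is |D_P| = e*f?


|D_P| = e * f
= 16 * 10
= 160

160


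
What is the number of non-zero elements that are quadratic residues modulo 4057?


For prime p, the number of non-zero quadratic residues is (p-1)/2.
= (4057-1)/2
= 2028

2028


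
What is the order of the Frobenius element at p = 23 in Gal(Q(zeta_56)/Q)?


The Frobenius at p in Gal(Q(zeta_n)/Q) = (Z/nZ)* is the class of p, so its order is ord_56(23), the smallest k >= 1 with 23^k = 1 mod 56.
n = 56 = 2^3 * 7, phi(56) = 24; the order divides phi(n).
Divisors of 24: 1, 2, 3, 4, 6, 8, 12, 24
Repeated squaring mod 56: 23^1 = 23, 23^2 = 25, 23^4 = 9, 23^8 = 25, 23^16 = 9
Test divisors in increasing order:
  k=1: 23^1 = 23 mod 56
  k=2: 23^2 = 25 mod 56
  k=3: 23^3 = 25 * 23 = 15 mod 56
  k=4: 23^4 = 9 mod 56
  k=6: 23^6 = 9 * 25 = 1 mod 56  <- first divisor giving 1
Order = 6

6


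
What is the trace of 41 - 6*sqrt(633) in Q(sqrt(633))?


Tr(a + b*sqrt(d)) = (a + b*sqrt(d)) + (a - b*sqrt(d)) = 2a
= 2 * (41)
= 82

82


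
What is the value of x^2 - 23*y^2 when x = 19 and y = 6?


x^2 - d*y^2
= 19^2 - 23*6^2
= 361 - 828
= -467

-467


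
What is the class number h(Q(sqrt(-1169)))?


K = Q(sqrt(-1169)). d mod 4 = 3, so D = disc(K) = 4d = -4676
h(K) equals the number of primitive reduced positive-definite forms (a, b, c) = a*x^2 + b*x*y + c*y^2 with b^2 - 4ac = D,
where reduced means |b| <= a <= c, with b >= 0 whenever |b| = a or a = c, and primitive means gcd(a, b, c) = 1.
Reduced forces 3a^2 <= |D| = 4676, so 1 <= a <= 39; b must have the parity of D, and c = (b^2 - D)/(4a) must be an integer >= a.
Enumerate a = 1..39, b in [-a, a]:
  a=1: (1, 0, 1169)  [1]
  a=2: (2, 2, 585)  [1]
  a=3: (3, -2, 390), (3, 2, 390)  [2]
  a=4: none
  a=5: (5, -2, 234), (5, 2, 234)  [2]
  a=6: (6, -2, 195), (6, 2, 195)  [2]
  a=7: (7, 0, 167)  [1]
  a=8: none
  a=9: (9, -2, 130), (9, 2, 130)  [2]
  a=10: (10, -2, 117), (10, 2, 117)  [2]
  a=11..12: none
  a=13: (13, -2, 90), (13, 2, 90)  [2]
  a=14: (14, 14, 87)  [1]
  a=15: (15, -8, 79), (15, -2, 78), (15, 2, 78), (15, 8, 79)  [4]
  a=16: none
  a=17: (17, -4, 69), (17, 4, 69)  [2]
  a=18: (18, -2, 65), (18, 2, 65)  [2]
  a=19: (19, -6, 62), (19, 6, 62)  [2]
  a=20: none
  a=21: (21, -14, 58), (21, 14, 58)  [2]
  a=22: none
  a=23: (23, -4, 51), (23, 4, 51)  [2]
  a=24: none
  a=25: (25, -18, 50), (25, 18, 50)  [2]
  a=26: (26, -2, 45), (26, 2, 45)  [2]
  a=27: (27, -20, 47), (27, 20, 47)  [2]
  a=28: none
  a=29: (29, -14, 42), (29, 14, 42)  [2]
  a=30: (30, -22, 43), (30, -2, 39), (30, 2, 39), (30, 22, 43)  [4]
  a=31: (31, -6, 38), (31, 6, 38)  [2]
  a=32..33: none
  a=34: (34, -30, 41), (34, 30, 41)  [2]
  a=35: (35, -28, 39), (35, 28, 39)  [2]
  a=36..39: none
Total reduced forms: 1 + 1 + 2 + 2 + 2 + 1 + 2 + 2 + 2 + 1 + 4 + 2 + 2 + 2 + 2 + 2 + 2 + 2 + 2 + 2 + 4 + 2 + 2 + 2 = 48
h = 48

48


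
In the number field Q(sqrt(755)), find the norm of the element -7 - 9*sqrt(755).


N(a + b*sqrt(d)) = a^2 - d*b^2
= (-7)^2 - (755)*(-9)^2
= 49 - 61155
= -61106

-61106


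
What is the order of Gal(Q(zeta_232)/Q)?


|Gal(Q(zeta_232)/Q)| = phi(232)
= 112

112


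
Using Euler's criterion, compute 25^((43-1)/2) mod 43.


p = 43 is prime and the exponent is (p-1)/2 = 21, so by Euler's criterion 25^21 = (25/43) = +1 or -1 mod 43.
Compute by square-and-multiply:
  21 = 16 + 4 + 1 (binary 10101)
  Repeated squaring mod 43: 25^1 = 25, 25^2 = 23, 25^4 = 13, 25^8 = 40, 25^16 = 9
  25^21 = 25^16 * 25^4 * 25^1 = 9 * 13 * 25 mod 43
    9 * 13 = 117 = 31 mod 43
    31 * 25 = 775 = 1 mod 43
  25^21 = 1 mod 43
Result 1: 25 is a quadratic residue mod 43.
25^21 mod 43 = 1

1


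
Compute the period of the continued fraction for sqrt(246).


Run the CF algorithm for sqrt(246).
a_0 = floor(sqrt(246)) = 15; set m_0=0, q_0=1.
Recurrence: m' = q*a - m,  q' = (d - m'^2)/q,  a' = floor((a_0 + m')/q').
  step 1: m=15, q=21, a=1
  step 2: m=6, q=10, a=2
  step 3: m=14, q=5, a=5
  step 4: m=11, q=25, a=1
  step 5: m=14, q=2, a=14
  step 6: m=14, q=25, a=1
  step 7: m=11, q=5, a=5
  step 8: m=14, q=10, a=2
  step 9: m=6, q=21, a=1
  step 10: m=15, q=1, a=30
a_10 = 2*a_0 = 30, so the period closes here.
sqrt(246) = [15; 1, 2, 5, 1, 14, 1, 5, 2, 1, 30]
Period length = 10

10


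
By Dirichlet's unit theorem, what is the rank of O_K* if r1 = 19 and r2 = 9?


By Dirichlet's unit theorem:
rank = r1 + r2 - 1
= 19 + 9 - 1
= 27

27


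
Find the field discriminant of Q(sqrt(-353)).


For K = Q(sqrt(d)) with d squarefree: disc(K) = d if d = 1 mod 4, and disc(K) = 4d if d = 2 or 3 mod 4.
Here d = -353, and d mod 4 = 3.
d = 3 mod 4, not 1 (O_K = Z[sqrt(d)]), so disc(K) = 4d = 4 * (-353) = -1412

-1412


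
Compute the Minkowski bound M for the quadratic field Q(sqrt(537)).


d = 537, d mod 4 = 1, so disc(K) = d = 537; |disc(K)| = 537
Real quadratic field, so n = 2, s = r2 = 0, r1 = 2
M = (n!/n^n) * (4/pi)^s * sqrt(|disc(K)|) = (2!/2^2) * (4/pi)^0 * sqrt(537)
= 0.5 * 1.000000 * 23.173260
= 11.5866

11.5866


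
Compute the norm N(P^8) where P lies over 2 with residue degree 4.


N(P^a) = p^(a*f)
= 2^(8*4)
= 2^32
= 4294967296

4294967296


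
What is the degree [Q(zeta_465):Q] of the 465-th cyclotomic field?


The degree equals Euler's totient phi(465).
465 = 3 * 5 * 31
phi(465) = 240

240


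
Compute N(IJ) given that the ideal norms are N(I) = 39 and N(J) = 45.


N(IJ) = N(I) * N(J)
= 39 * 45
= 1755

1755


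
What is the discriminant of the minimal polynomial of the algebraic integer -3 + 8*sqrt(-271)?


The element -3 + 8*sqrt(-271) has minimal polynomial:
x^2 + 6*x + 17353
Discriminant = (6)^2 - 4*(17353)
= 36 - 69412
= -69376

-69376


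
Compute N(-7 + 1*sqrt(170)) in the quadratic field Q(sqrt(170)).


N(a + b*sqrt(d)) = a^2 - d*b^2
= (-7)^2 - (170)*(1)^2
= 49 - 170
= -121

-121


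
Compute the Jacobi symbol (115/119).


Compute (115/119) via quadratic reciprocity:
  reciprocity: (115/119) -> -(119/115)
  reduce: (4/115)
  pull out 2: (2/115) = -1  (since 115 mod 8 = 3)
  pull out 2: (2/115) = -1  (since 115 mod 8 = 3)
  (1/115) = 1
Product of signs = -1

-1


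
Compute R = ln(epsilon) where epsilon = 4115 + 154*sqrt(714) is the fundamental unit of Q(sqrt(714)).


epsilon = 4115 + 154*sqrt(714)
= 8229.9999
R = ln(8229.9999)
= 9.0155

9.0155


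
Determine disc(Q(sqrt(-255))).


For K = Q(sqrt(d)) with d squarefree: disc(K) = d if d = 1 mod 4, and disc(K) = 4d if d = 2 or 3 mod 4.
Here d = -255, and d mod 4 = 1.
d = 1 mod 4 (O_K = Z[(1+sqrt(d))/2]), so disc(K) = d = -255

-255


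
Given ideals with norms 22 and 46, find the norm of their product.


N(IJ) = N(I) * N(J)
= 22 * 46
= 1012

1012


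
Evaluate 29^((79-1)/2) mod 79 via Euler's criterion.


p = 79 is prime and the exponent is (p-1)/2 = 39, so by Euler's criterion 29^39 = (29/79) = +1 or -1 mod 79.
Compute by square-and-multiply:
  39 = 32 + 4 + 2 + 1 (binary 100111)
  Repeated squaring mod 79: 29^1 = 29, 29^2 = 51, 29^4 = 73, 29^8 = 36, 29^16 = 32, 29^32 = 76
  29^39 = 29^32 * 29^4 * 29^2 * 29^1 = 76 * 73 * 51 * 29 mod 79
    76 * 73 = 5548 = 18 mod 79
    18 * 51 = 918 = 49 mod 79
    49 * 29 = 1421 = 78 mod 79
  29^39 = 78 mod 79
Result 78 = p - 1 = -1 mod 79: 29 is a quadratic non-residue mod 79. As a residue in [0, p-1] the value is 78.
29^39 mod 79 = 78

78


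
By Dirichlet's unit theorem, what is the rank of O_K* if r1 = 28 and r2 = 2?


By Dirichlet's unit theorem:
rank = r1 + r2 - 1
= 28 + 2 - 1
= 29

29


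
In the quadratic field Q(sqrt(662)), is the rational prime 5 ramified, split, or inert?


K = Q(sqrt(662)). Since d mod 4 = 2, disc(K) = 2648.
Check p | disc: 2648 mod 5 = 3.
p does not divide disc. Compute Legendre symbol (d/p):
2^((5-1)/2) mod 5 = -1
(d/p) = -1, so p is inert: (p) stays prime with e=1, f=2, g=1.
Therefore p is inert.

inert


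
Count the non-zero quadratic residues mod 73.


For prime p, the number of non-zero quadratic residues is (p-1)/2.
= (73-1)/2
= 36

36


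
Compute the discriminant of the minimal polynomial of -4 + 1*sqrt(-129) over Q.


The element -4 + 1*sqrt(-129) has minimal polynomial:
x^2 + 8*x + 145
Discriminant = (8)^2 - 4*(145)
= 64 - 580
= -516

-516


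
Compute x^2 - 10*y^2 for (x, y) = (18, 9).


x^2 - d*y^2
= 18^2 - 10*9^2
= 324 - 810
= -486

-486


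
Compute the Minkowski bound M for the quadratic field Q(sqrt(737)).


d = 737, d mod 4 = 1, so disc(K) = d = 737; |disc(K)| = 737
Real quadratic field, so n = 2, s = r2 = 0, r1 = 2
M = (n!/n^n) * (4/pi)^s * sqrt(|disc(K)|) = (2!/2^2) * (4/pi)^0 * sqrt(737)
= 0.5 * 1.000000 * 27.147744
= 13.5739

13.5739


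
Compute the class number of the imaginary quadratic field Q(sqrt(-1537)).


K = Q(sqrt(-1537)). d mod 4 = 3, so D = disc(K) = 4d = -6148
h(K) equals the number of primitive reduced positive-definite forms (a, b, c) = a*x^2 + b*x*y + c*y^2 with b^2 - 4ac = D,
where reduced means |b| <= a <= c, with b >= 0 whenever |b| = a or a = c, and primitive means gcd(a, b, c) = 1.
Reduced forces 3a^2 <= |D| = 6148, so 1 <= a <= 45; b must have the parity of D, and c = (b^2 - D)/(4a) must be an integer >= a.
Enumerate a = 1..45, b in [-a, a]:
  a=1: (1, 0, 1537)  [1]
  a=2: (2, 2, 769)  [1]
  a=3..10: none
  a=11: (11, -10, 142), (11, 10, 142)  [2]
  a=12: none
  a=13: (13, -12, 121), (13, 12, 121)  [2]
  a=14..21: none
  a=22: (22, -10, 71), (22, 10, 71)  [2]
  a=23: (23, -4, 67), (23, 4, 67)  [2]
  a=24..25: none
  a=26: (26, -14, 61), (26, 14, 61)  [2]
  a=27..28: none
  a=29: (29, 0, 53)  [1]
  a=30..40: none
  a=41: (41, 24, 41)  [1]
  a=42: none
  a=43: (43, -42, 46), (43, 42, 46)  [2]
  a=44..45: none
Total reduced forms: 1 + 1 + 2 + 2 + 2 + 2 + 2 + 1 + 1 + 2 = 16
h = 16

16


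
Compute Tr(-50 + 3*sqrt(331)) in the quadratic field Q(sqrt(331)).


Tr(a + b*sqrt(d)) = (a + b*sqrt(d)) + (a - b*sqrt(d)) = 2a
= 2 * (-50)
= -100

-100


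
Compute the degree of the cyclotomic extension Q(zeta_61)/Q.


The degree equals Euler's totient phi(61).
61 = 61
phi(61) = 60

60


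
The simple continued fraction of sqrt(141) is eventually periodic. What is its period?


Run the CF algorithm for sqrt(141).
a_0 = floor(sqrt(141)) = 11; set m_0=0, q_0=1.
Recurrence: m' = q*a - m,  q' = (d - m'^2)/q,  a' = floor((a_0 + m')/q').
  step 1: m=11, q=20, a=1
  step 2: m=9, q=3, a=6
  step 3: m=9, q=20, a=1
  step 4: m=11, q=1, a=22
a_4 = 2*a_0 = 22, so the period closes here.
sqrt(141) = [11; 1, 6, 1, 22]
Period length = 4

4


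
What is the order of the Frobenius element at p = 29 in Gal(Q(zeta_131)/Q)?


The Frobenius at p in Gal(Q(zeta_n)/Q) = (Z/nZ)* is the class of p, so its order is ord_131(29), the smallest k >= 1 with 29^k = 1 mod 131.
n = 131 = 131, phi(131) = 130; the order divides phi(n).
Divisors of 130: 1, 2, 5, 10, 13, 26, 65, 130
Repeated squaring mod 131: 29^1 = 29, 29^2 = 55, 29^4 = 12, 29^8 = 13, 29^16 = 38, 29^32 = 3, 29^64 = 9, 29^128 = 81
Test divisors in increasing order:
  k=1: 29^1 = 29 mod 131
  k=2: 29^2 = 55 mod 131
  k=5: 29^5 = 12 * 29 = 86 mod 131
  k=10: 29^10 = 13 * 55 = 60 mod 131
  k=13: 29^13 = 13 * 12 * 29 = 70 mod 131
  k=26: 29^26 = 38 * 13 * 55 = 53 mod 131
  k=65: 29^65 = 9 * 29 = 130 mod 131
  k=130: 29^130 = 81 * 55 = 1 mod 131  <- first divisor giving 1
Order = 130

130


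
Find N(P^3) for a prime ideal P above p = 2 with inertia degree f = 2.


N(P^a) = p^(a*f)
= 2^(3*2)
= 2^6
= 64

64


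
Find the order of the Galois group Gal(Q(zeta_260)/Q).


|Gal(Q(zeta_260)/Q)| = phi(260)
= 96

96


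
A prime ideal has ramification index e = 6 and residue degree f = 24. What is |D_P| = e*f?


|D_P| = e * f
= 6 * 24
= 144

144


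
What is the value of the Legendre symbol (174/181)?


p = 181 is prime, so compute (174/181) with the reciprocity algorithm (Jacobi-symbol steps: pull out 2s via (2/n), flip via reciprocity, reduce):
  pull out 2: (2/181) = -1  (since 181 mod 8 = 5)
  reciprocity: (87/181) -> +(181/87)
  reduce: (7/87)
  reciprocity: (7/87) -> -(87/7)
  reduce: (3/7)
  reciprocity: (3/7) -> -(7/3)
  reduce: (1/3)
  (1/3) = 1
Product of signs = -1
(174/181) = -1

-1


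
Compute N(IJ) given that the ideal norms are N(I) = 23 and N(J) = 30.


N(IJ) = N(I) * N(J)
= 23 * 30
= 690

690


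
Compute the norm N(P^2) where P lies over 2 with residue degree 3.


N(P^a) = p^(a*f)
= 2^(2*3)
= 2^6
= 64

64


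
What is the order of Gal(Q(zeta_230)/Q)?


|Gal(Q(zeta_230)/Q)| = phi(230)
= 88

88


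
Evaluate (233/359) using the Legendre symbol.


p = 359 is prime, so compute (233/359) with the reciprocity algorithm (Jacobi-symbol steps: pull out 2s via (2/n), flip via reciprocity, reduce):
  reciprocity: (233/359) -> +(359/233)
  reduce: (126/233)
  pull out 2: (2/233) = +1  (since 233 mod 8 = 1)
  reciprocity: (63/233) -> +(233/63)
  reduce: (44/63)
  pull out 2: (2/63) = +1  (since 63 mod 8 = 7)
  pull out 2: (2/63) = +1  (since 63 mod 8 = 7)
  reciprocity: (11/63) -> -(63/11)
  reduce: (8/11)
  pull out 2: (2/11) = -1  (since 11 mod 8 = 3)
  pull out 2: (2/11) = -1  (since 11 mod 8 = 3)
  pull out 2: (2/11) = -1  (since 11 mod 8 = 3)
  (1/11) = 1
Product of signs = 1
(233/359) = 1

1


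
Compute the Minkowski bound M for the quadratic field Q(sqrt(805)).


d = 805, d mod 4 = 1, so disc(K) = d = 805; |disc(K)| = 805
Real quadratic field, so n = 2, s = r2 = 0, r1 = 2
M = (n!/n^n) * (4/pi)^s * sqrt(|disc(K)|) = (2!/2^2) * (4/pi)^0 * sqrt(805)
= 0.5 * 1.000000 * 28.372522
= 14.1863

14.1863


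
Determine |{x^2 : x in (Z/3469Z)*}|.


For prime p, the number of non-zero quadratic residues is (p-1)/2.
= (3469-1)/2
= 1734

1734


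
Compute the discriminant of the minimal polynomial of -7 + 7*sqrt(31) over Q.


The element -7 + 7*sqrt(31) has minimal polynomial:
x^2 + 14*x - 1470
Discriminant = (14)^2 - 4*(-1470)
= 196 + 5880
= 6076

6076


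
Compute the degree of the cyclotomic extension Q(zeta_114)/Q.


The degree equals Euler's totient phi(114).
114 = 2 * 3 * 19
phi(114) = 36

36


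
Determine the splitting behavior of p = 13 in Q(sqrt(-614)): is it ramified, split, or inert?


K = Q(sqrt(-614)). Since d mod 4 = 2, disc(K) = -2456.
Check p | disc: -2456 mod 13 = 1.
p does not divide disc. Compute Legendre symbol (d/p):
10^((13-1)/2) mod 13 = 1
(d/p) = 1, so p splits: (p) = P*P' with e=1, f=1, g=2.
Therefore p is split.

split


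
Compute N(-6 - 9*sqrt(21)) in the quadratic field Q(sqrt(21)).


N(a + b*sqrt(d)) = a^2 - d*b^2
= (-6)^2 - (21)*(-9)^2
= 36 - 1701
= -1665

-1665


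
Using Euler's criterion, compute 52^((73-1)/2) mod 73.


p = 73 is prime and the exponent is (p-1)/2 = 36, so by Euler's criterion 52^36 = (52/73) = +1 or -1 mod 73.
Compute by square-and-multiply:
  36 = 32 + 4 (binary 100100)
  Repeated squaring mod 73: 52^1 = 52, 52^2 = 3, 52^4 = 9, 52^8 = 8, 52^16 = 64, 52^32 = 8
  52^36 = 52^32 * 52^4 = 8 * 9 mod 73
    8 * 9 = 72 = 72 mod 73
  52^36 = 72 mod 73
Result 72 = p - 1 = -1 mod 73: 52 is a quadratic non-residue mod 73. As a residue in [0, p-1] the value is 72.
52^36 mod 73 = 72

72
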